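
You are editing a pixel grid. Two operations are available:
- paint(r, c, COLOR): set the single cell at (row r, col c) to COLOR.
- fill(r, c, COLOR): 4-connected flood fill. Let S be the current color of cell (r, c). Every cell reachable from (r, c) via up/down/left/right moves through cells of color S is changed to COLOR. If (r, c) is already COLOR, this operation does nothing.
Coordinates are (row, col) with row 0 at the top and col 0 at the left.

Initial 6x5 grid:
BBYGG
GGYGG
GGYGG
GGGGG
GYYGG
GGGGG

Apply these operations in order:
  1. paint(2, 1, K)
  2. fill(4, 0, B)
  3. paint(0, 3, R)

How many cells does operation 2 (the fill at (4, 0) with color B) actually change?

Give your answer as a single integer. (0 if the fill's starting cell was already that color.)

After op 1 paint(2,1,K):
BBYGG
GGYGG
GKYGG
GGGGG
GYYGG
GGGGG
After op 2 fill(4,0,B) [22 cells changed]:
BBYBB
BBYBB
BKYBB
BBBBB
BYYBB
BBBBB

Answer: 22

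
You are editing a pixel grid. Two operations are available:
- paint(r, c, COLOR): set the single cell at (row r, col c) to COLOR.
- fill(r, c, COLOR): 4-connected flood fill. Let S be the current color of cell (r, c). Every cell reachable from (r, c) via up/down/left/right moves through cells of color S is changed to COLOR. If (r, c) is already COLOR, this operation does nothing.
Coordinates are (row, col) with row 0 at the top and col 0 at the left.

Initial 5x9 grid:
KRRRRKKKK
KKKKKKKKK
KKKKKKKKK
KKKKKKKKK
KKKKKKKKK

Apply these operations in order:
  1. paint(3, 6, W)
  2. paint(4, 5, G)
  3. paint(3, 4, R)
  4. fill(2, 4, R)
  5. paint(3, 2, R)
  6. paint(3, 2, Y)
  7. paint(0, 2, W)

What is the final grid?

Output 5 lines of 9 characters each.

Answer: RRWRRRRRR
RRRRRRRRR
RRRRRRRRR
RRYRRRWRR
RRRRRGRRR

Derivation:
After op 1 paint(3,6,W):
KRRRRKKKK
KKKKKKKKK
KKKKKKKKK
KKKKKKWKK
KKKKKKKKK
After op 2 paint(4,5,G):
KRRRRKKKK
KKKKKKKKK
KKKKKKKKK
KKKKKKWKK
KKKKKGKKK
After op 3 paint(3,4,R):
KRRRRKKKK
KKKKKKKKK
KKKKKKKKK
KKKKRKWKK
KKKKKGKKK
After op 4 fill(2,4,R) [38 cells changed]:
RRRRRRRRR
RRRRRRRRR
RRRRRRRRR
RRRRRRWRR
RRRRRGRRR
After op 5 paint(3,2,R):
RRRRRRRRR
RRRRRRRRR
RRRRRRRRR
RRRRRRWRR
RRRRRGRRR
After op 6 paint(3,2,Y):
RRRRRRRRR
RRRRRRRRR
RRRRRRRRR
RRYRRRWRR
RRRRRGRRR
After op 7 paint(0,2,W):
RRWRRRRRR
RRRRRRRRR
RRRRRRRRR
RRYRRRWRR
RRRRRGRRR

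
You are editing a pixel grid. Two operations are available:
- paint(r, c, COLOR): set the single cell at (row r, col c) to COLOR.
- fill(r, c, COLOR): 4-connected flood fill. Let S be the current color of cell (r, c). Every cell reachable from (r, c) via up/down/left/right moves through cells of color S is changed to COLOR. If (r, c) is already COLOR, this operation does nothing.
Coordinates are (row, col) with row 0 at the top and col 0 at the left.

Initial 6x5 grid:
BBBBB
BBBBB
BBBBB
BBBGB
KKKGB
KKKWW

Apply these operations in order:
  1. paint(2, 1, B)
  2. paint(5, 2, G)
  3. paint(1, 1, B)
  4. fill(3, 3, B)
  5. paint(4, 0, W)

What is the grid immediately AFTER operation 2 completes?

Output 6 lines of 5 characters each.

After op 1 paint(2,1,B):
BBBBB
BBBBB
BBBBB
BBBGB
KKKGB
KKKWW
After op 2 paint(5,2,G):
BBBBB
BBBBB
BBBBB
BBBGB
KKKGB
KKGWW

Answer: BBBBB
BBBBB
BBBBB
BBBGB
KKKGB
KKGWW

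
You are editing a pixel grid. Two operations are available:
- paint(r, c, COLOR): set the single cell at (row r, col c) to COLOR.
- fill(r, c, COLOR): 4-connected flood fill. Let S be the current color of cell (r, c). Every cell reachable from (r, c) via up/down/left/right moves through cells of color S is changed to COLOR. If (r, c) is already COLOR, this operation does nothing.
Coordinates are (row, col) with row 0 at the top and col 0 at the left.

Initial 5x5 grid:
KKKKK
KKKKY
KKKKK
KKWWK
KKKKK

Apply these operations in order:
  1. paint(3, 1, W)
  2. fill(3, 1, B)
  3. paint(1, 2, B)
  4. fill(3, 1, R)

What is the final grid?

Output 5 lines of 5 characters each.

Answer: KKKKK
KKBKY
KKKKK
KRRRK
KKKKK

Derivation:
After op 1 paint(3,1,W):
KKKKK
KKKKY
KKKKK
KWWWK
KKKKK
After op 2 fill(3,1,B) [3 cells changed]:
KKKKK
KKKKY
KKKKK
KBBBK
KKKKK
After op 3 paint(1,2,B):
KKKKK
KKBKY
KKKKK
KBBBK
KKKKK
After op 4 fill(3,1,R) [3 cells changed]:
KKKKK
KKBKY
KKKKK
KRRRK
KKKKK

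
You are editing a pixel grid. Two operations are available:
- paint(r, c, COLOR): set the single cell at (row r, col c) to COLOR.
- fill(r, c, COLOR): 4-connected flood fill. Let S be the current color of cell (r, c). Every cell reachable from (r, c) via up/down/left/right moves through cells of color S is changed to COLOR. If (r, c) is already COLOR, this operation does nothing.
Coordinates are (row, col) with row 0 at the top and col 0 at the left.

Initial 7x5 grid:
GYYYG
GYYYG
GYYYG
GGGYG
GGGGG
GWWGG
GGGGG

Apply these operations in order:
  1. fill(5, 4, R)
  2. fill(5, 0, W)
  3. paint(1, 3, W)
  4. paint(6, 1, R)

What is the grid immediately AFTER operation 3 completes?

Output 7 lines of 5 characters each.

Answer: WYYYW
WYYWW
WYYYW
WWWYW
WWWWW
WWWWW
WWWWW

Derivation:
After op 1 fill(5,4,R) [23 cells changed]:
RYYYR
RYYYR
RYYYR
RRRYR
RRRRR
RWWRR
RRRRR
After op 2 fill(5,0,W) [23 cells changed]:
WYYYW
WYYYW
WYYYW
WWWYW
WWWWW
WWWWW
WWWWW
After op 3 paint(1,3,W):
WYYYW
WYYWW
WYYYW
WWWYW
WWWWW
WWWWW
WWWWW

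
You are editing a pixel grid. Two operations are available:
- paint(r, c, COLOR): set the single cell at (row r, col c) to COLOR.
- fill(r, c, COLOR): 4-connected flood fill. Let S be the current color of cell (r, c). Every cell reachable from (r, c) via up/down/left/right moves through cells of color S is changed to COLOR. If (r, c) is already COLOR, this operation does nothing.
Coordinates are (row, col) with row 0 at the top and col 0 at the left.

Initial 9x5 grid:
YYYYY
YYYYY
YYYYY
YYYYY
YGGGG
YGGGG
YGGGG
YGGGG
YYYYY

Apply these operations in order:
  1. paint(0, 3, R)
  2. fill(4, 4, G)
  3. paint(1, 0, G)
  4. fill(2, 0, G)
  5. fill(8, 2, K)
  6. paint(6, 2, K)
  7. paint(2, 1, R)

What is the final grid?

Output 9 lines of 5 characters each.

Answer: KKKRK
KKKKK
KRKKK
KKKKK
KKKKK
KKKKK
KKKKK
KKKKK
KKKKK

Derivation:
After op 1 paint(0,3,R):
YYYRY
YYYYY
YYYYY
YYYYY
YGGGG
YGGGG
YGGGG
YGGGG
YYYYY
After op 2 fill(4,4,G) [0 cells changed]:
YYYRY
YYYYY
YYYYY
YYYYY
YGGGG
YGGGG
YGGGG
YGGGG
YYYYY
After op 3 paint(1,0,G):
YYYRY
GYYYY
YYYYY
YYYYY
YGGGG
YGGGG
YGGGG
YGGGG
YYYYY
After op 4 fill(2,0,G) [27 cells changed]:
GGGRG
GGGGG
GGGGG
GGGGG
GGGGG
GGGGG
GGGGG
GGGGG
GGGGG
After op 5 fill(8,2,K) [44 cells changed]:
KKKRK
KKKKK
KKKKK
KKKKK
KKKKK
KKKKK
KKKKK
KKKKK
KKKKK
After op 6 paint(6,2,K):
KKKRK
KKKKK
KKKKK
KKKKK
KKKKK
KKKKK
KKKKK
KKKKK
KKKKK
After op 7 paint(2,1,R):
KKKRK
KKKKK
KRKKK
KKKKK
KKKKK
KKKKK
KKKKK
KKKKK
KKKKK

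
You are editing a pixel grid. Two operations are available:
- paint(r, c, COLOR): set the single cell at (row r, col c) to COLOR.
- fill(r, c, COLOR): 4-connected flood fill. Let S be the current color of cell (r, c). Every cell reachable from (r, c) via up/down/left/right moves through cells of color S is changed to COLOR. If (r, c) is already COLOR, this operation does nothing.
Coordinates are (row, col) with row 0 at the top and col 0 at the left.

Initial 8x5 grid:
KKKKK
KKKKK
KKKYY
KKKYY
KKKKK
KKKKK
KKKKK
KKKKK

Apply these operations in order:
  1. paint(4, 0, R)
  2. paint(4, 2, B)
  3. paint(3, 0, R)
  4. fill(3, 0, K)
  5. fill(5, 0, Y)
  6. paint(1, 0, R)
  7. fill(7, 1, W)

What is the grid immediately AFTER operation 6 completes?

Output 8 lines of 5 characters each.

After op 1 paint(4,0,R):
KKKKK
KKKKK
KKKYY
KKKYY
RKKKK
KKKKK
KKKKK
KKKKK
After op 2 paint(4,2,B):
KKKKK
KKKKK
KKKYY
KKKYY
RKBKK
KKKKK
KKKKK
KKKKK
After op 3 paint(3,0,R):
KKKKK
KKKKK
KKKYY
RKKYY
RKBKK
KKKKK
KKKKK
KKKKK
After op 4 fill(3,0,K) [2 cells changed]:
KKKKK
KKKKK
KKKYY
KKKYY
KKBKK
KKKKK
KKKKK
KKKKK
After op 5 fill(5,0,Y) [35 cells changed]:
YYYYY
YYYYY
YYYYY
YYYYY
YYBYY
YYYYY
YYYYY
YYYYY
After op 6 paint(1,0,R):
YYYYY
RYYYY
YYYYY
YYYYY
YYBYY
YYYYY
YYYYY
YYYYY

Answer: YYYYY
RYYYY
YYYYY
YYYYY
YYBYY
YYYYY
YYYYY
YYYYY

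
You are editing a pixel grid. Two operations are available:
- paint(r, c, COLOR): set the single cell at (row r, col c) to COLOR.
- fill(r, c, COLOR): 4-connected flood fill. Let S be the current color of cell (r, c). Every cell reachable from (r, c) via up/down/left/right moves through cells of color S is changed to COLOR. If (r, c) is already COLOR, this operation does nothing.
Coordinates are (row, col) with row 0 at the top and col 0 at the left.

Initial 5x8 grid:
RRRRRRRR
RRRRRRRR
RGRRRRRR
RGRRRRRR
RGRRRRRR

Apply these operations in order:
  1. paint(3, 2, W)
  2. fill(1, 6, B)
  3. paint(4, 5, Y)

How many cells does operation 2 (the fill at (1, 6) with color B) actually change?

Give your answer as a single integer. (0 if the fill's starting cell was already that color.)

After op 1 paint(3,2,W):
RRRRRRRR
RRRRRRRR
RGRRRRRR
RGWRRRRR
RGRRRRRR
After op 2 fill(1,6,B) [36 cells changed]:
BBBBBBBB
BBBBBBBB
BGBBBBBB
BGWBBBBB
BGBBBBBB

Answer: 36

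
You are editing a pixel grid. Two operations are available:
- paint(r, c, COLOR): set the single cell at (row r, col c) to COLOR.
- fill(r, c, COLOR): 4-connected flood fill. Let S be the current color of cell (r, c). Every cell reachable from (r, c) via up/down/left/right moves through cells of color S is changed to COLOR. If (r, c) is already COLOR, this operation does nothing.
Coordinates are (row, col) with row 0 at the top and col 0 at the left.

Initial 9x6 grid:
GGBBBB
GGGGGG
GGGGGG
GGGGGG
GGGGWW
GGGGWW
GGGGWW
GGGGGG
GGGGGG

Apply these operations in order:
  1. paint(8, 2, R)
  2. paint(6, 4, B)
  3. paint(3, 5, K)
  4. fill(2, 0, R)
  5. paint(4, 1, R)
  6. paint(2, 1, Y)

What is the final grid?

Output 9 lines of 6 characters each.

After op 1 paint(8,2,R):
GGBBBB
GGGGGG
GGGGGG
GGGGGG
GGGGWW
GGGGWW
GGGGWW
GGGGGG
GGRGGG
After op 2 paint(6,4,B):
GGBBBB
GGGGGG
GGGGGG
GGGGGG
GGGGWW
GGGGWW
GGGGBW
GGGGGG
GGRGGG
After op 3 paint(3,5,K):
GGBBBB
GGGGGG
GGGGGG
GGGGGK
GGGGWW
GGGGWW
GGGGBW
GGGGGG
GGRGGG
After op 4 fill(2,0,R) [42 cells changed]:
RRBBBB
RRRRRR
RRRRRR
RRRRRK
RRRRWW
RRRRWW
RRRRBW
RRRRRR
RRRRRR
After op 5 paint(4,1,R):
RRBBBB
RRRRRR
RRRRRR
RRRRRK
RRRRWW
RRRRWW
RRRRBW
RRRRRR
RRRRRR
After op 6 paint(2,1,Y):
RRBBBB
RRRRRR
RYRRRR
RRRRRK
RRRRWW
RRRRWW
RRRRBW
RRRRRR
RRRRRR

Answer: RRBBBB
RRRRRR
RYRRRR
RRRRRK
RRRRWW
RRRRWW
RRRRBW
RRRRRR
RRRRRR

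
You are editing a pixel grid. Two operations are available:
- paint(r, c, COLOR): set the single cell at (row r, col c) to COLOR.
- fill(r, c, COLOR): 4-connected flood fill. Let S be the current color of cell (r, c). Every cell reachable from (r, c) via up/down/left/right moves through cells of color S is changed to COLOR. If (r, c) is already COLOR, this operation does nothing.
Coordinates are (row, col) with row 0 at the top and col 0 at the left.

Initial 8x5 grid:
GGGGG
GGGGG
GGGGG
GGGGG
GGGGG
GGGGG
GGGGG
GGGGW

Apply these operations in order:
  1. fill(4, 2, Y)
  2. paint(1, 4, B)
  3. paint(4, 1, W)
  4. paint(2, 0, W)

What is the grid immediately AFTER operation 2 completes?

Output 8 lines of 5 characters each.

Answer: YYYYY
YYYYB
YYYYY
YYYYY
YYYYY
YYYYY
YYYYY
YYYYW

Derivation:
After op 1 fill(4,2,Y) [39 cells changed]:
YYYYY
YYYYY
YYYYY
YYYYY
YYYYY
YYYYY
YYYYY
YYYYW
After op 2 paint(1,4,B):
YYYYY
YYYYB
YYYYY
YYYYY
YYYYY
YYYYY
YYYYY
YYYYW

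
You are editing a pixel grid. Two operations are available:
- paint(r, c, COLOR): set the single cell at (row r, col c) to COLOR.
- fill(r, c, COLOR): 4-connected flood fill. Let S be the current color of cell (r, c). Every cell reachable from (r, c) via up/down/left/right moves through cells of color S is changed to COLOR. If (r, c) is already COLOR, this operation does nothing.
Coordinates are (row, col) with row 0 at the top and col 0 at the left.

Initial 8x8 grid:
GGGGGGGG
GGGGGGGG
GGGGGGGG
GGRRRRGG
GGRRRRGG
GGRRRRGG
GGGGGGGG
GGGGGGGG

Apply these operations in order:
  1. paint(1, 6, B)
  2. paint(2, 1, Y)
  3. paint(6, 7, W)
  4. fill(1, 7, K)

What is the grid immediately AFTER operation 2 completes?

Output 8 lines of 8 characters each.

Answer: GGGGGGGG
GGGGGGBG
GYGGGGGG
GGRRRRGG
GGRRRRGG
GGRRRRGG
GGGGGGGG
GGGGGGGG

Derivation:
After op 1 paint(1,6,B):
GGGGGGGG
GGGGGGBG
GGGGGGGG
GGRRRRGG
GGRRRRGG
GGRRRRGG
GGGGGGGG
GGGGGGGG
After op 2 paint(2,1,Y):
GGGGGGGG
GGGGGGBG
GYGGGGGG
GGRRRRGG
GGRRRRGG
GGRRRRGG
GGGGGGGG
GGGGGGGG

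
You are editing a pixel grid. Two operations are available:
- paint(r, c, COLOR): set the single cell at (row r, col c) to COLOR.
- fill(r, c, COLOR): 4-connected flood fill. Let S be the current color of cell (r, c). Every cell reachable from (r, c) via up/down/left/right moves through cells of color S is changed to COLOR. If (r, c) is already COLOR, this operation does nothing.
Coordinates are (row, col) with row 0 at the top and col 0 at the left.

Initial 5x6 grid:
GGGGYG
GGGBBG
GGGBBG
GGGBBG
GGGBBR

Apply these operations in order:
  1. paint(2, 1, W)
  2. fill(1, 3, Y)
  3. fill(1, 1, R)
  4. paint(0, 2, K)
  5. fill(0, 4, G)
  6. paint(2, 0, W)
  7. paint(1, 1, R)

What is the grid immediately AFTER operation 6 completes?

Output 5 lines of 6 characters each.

Answer: RRKRGG
RRRGGG
WWRGGG
RRRGGG
RRRGGR

Derivation:
After op 1 paint(2,1,W):
GGGGYG
GGGBBG
GWGBBG
GGGBBG
GGGBBR
After op 2 fill(1,3,Y) [8 cells changed]:
GGGGYG
GGGYYG
GWGYYG
GGGYYG
GGGYYR
After op 3 fill(1,1,R) [15 cells changed]:
RRRRYG
RRRYYG
RWRYYG
RRRYYG
RRRYYR
After op 4 paint(0,2,K):
RRKRYG
RRRYYG
RWRYYG
RRRYYG
RRRYYR
After op 5 fill(0,4,G) [9 cells changed]:
RRKRGG
RRRGGG
RWRGGG
RRRGGG
RRRGGR
After op 6 paint(2,0,W):
RRKRGG
RRRGGG
WWRGGG
RRRGGG
RRRGGR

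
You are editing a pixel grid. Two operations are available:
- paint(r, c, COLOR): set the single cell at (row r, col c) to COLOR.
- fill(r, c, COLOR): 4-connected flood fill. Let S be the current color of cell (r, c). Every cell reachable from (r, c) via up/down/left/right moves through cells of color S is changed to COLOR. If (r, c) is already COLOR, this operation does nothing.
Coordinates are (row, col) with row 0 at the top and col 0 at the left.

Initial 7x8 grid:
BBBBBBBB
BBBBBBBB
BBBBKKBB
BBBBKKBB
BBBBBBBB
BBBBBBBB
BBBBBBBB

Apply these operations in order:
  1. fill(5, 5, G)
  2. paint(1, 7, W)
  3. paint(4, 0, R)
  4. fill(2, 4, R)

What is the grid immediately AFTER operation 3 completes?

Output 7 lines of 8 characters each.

Answer: GGGGGGGG
GGGGGGGW
GGGGKKGG
GGGGKKGG
RGGGGGGG
GGGGGGGG
GGGGGGGG

Derivation:
After op 1 fill(5,5,G) [52 cells changed]:
GGGGGGGG
GGGGGGGG
GGGGKKGG
GGGGKKGG
GGGGGGGG
GGGGGGGG
GGGGGGGG
After op 2 paint(1,7,W):
GGGGGGGG
GGGGGGGW
GGGGKKGG
GGGGKKGG
GGGGGGGG
GGGGGGGG
GGGGGGGG
After op 3 paint(4,0,R):
GGGGGGGG
GGGGGGGW
GGGGKKGG
GGGGKKGG
RGGGGGGG
GGGGGGGG
GGGGGGGG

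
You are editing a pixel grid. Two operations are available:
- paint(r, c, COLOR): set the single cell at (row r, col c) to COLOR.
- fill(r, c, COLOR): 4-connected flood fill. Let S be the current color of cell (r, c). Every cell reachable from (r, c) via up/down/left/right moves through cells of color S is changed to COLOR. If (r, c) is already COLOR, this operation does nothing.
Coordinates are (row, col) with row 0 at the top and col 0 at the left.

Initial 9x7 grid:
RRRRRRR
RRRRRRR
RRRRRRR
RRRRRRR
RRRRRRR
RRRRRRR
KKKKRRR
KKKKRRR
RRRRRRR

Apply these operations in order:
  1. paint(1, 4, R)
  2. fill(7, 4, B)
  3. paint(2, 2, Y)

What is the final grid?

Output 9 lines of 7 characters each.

After op 1 paint(1,4,R):
RRRRRRR
RRRRRRR
RRRRRRR
RRRRRRR
RRRRRRR
RRRRRRR
KKKKRRR
KKKKRRR
RRRRRRR
After op 2 fill(7,4,B) [55 cells changed]:
BBBBBBB
BBBBBBB
BBBBBBB
BBBBBBB
BBBBBBB
BBBBBBB
KKKKBBB
KKKKBBB
BBBBBBB
After op 3 paint(2,2,Y):
BBBBBBB
BBBBBBB
BBYBBBB
BBBBBBB
BBBBBBB
BBBBBBB
KKKKBBB
KKKKBBB
BBBBBBB

Answer: BBBBBBB
BBBBBBB
BBYBBBB
BBBBBBB
BBBBBBB
BBBBBBB
KKKKBBB
KKKKBBB
BBBBBBB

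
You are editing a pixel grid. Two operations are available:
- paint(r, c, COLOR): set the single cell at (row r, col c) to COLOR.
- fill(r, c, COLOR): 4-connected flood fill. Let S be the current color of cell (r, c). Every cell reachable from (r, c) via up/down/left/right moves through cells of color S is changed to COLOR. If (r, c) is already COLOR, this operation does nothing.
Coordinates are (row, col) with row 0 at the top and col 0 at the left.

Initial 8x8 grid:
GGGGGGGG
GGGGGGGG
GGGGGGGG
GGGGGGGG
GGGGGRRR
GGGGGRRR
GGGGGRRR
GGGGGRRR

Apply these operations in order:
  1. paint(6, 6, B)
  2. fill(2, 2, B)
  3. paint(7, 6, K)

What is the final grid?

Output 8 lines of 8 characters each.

After op 1 paint(6,6,B):
GGGGGGGG
GGGGGGGG
GGGGGGGG
GGGGGGGG
GGGGGRRR
GGGGGRRR
GGGGGRBR
GGGGGRRR
After op 2 fill(2,2,B) [52 cells changed]:
BBBBBBBB
BBBBBBBB
BBBBBBBB
BBBBBBBB
BBBBBRRR
BBBBBRRR
BBBBBRBR
BBBBBRRR
After op 3 paint(7,6,K):
BBBBBBBB
BBBBBBBB
BBBBBBBB
BBBBBBBB
BBBBBRRR
BBBBBRRR
BBBBBRBR
BBBBBRKR

Answer: BBBBBBBB
BBBBBBBB
BBBBBBBB
BBBBBBBB
BBBBBRRR
BBBBBRRR
BBBBBRBR
BBBBBRKR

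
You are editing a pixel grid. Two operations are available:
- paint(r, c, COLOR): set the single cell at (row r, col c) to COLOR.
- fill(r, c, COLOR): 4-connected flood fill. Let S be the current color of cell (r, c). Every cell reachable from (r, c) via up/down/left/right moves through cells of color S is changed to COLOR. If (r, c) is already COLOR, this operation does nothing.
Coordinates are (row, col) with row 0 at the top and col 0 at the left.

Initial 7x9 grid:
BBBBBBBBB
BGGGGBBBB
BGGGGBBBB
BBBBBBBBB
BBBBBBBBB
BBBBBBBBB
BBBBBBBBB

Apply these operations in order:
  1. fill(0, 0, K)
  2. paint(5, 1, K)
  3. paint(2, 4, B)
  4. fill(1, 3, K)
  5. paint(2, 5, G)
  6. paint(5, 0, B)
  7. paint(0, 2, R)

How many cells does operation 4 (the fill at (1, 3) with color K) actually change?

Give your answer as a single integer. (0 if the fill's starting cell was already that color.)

Answer: 7

Derivation:
After op 1 fill(0,0,K) [55 cells changed]:
KKKKKKKKK
KGGGGKKKK
KGGGGKKKK
KKKKKKKKK
KKKKKKKKK
KKKKKKKKK
KKKKKKKKK
After op 2 paint(5,1,K):
KKKKKKKKK
KGGGGKKKK
KGGGGKKKK
KKKKKKKKK
KKKKKKKKK
KKKKKKKKK
KKKKKKKKK
After op 3 paint(2,4,B):
KKKKKKKKK
KGGGGKKKK
KGGGBKKKK
KKKKKKKKK
KKKKKKKKK
KKKKKKKKK
KKKKKKKKK
After op 4 fill(1,3,K) [7 cells changed]:
KKKKKKKKK
KKKKKKKKK
KKKKBKKKK
KKKKKKKKK
KKKKKKKKK
KKKKKKKKK
KKKKKKKKK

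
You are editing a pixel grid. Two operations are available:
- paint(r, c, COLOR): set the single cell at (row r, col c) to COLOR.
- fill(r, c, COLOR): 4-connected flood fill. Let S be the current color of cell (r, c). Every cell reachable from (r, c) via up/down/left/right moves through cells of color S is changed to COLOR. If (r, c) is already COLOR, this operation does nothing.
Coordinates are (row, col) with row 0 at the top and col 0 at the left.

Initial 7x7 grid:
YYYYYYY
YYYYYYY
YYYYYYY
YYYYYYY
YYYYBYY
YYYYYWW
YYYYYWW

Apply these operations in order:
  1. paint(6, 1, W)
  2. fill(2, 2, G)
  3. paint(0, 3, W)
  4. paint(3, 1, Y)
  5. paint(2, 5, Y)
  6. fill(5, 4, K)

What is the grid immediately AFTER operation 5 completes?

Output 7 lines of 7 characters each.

After op 1 paint(6,1,W):
YYYYYYY
YYYYYYY
YYYYYYY
YYYYYYY
YYYYBYY
YYYYYWW
YWYYYWW
After op 2 fill(2,2,G) [43 cells changed]:
GGGGGGG
GGGGGGG
GGGGGGG
GGGGGGG
GGGGBGG
GGGGGWW
GWGGGWW
After op 3 paint(0,3,W):
GGGWGGG
GGGGGGG
GGGGGGG
GGGGGGG
GGGGBGG
GGGGGWW
GWGGGWW
After op 4 paint(3,1,Y):
GGGWGGG
GGGGGGG
GGGGGGG
GYGGGGG
GGGGBGG
GGGGGWW
GWGGGWW
After op 5 paint(2,5,Y):
GGGWGGG
GGGGGGG
GGGGGYG
GYGGGGG
GGGGBGG
GGGGGWW
GWGGGWW

Answer: GGGWGGG
GGGGGGG
GGGGGYG
GYGGGGG
GGGGBGG
GGGGGWW
GWGGGWW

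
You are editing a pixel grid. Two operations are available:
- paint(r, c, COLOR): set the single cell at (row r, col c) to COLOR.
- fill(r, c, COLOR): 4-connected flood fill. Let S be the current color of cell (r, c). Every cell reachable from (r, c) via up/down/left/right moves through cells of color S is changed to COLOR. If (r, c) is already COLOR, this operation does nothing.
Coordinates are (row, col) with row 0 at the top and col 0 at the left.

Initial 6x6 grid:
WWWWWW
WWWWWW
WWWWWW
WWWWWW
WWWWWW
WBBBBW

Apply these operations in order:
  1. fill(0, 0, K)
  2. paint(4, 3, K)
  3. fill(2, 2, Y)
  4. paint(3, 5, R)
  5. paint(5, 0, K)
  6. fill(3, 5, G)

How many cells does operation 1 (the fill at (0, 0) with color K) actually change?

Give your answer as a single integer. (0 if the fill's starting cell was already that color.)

After op 1 fill(0,0,K) [32 cells changed]:
KKKKKK
KKKKKK
KKKKKK
KKKKKK
KKKKKK
KBBBBK

Answer: 32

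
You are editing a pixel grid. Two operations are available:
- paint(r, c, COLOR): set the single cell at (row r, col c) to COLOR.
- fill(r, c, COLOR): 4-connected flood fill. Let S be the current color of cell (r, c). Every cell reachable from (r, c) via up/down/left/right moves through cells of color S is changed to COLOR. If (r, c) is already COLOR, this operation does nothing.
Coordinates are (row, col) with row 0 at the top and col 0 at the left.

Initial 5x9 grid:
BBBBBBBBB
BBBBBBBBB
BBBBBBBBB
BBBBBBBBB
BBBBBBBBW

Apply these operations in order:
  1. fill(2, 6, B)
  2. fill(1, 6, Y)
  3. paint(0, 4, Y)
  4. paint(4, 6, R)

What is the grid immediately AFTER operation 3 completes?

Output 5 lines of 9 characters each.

Answer: YYYYYYYYY
YYYYYYYYY
YYYYYYYYY
YYYYYYYYY
YYYYYYYYW

Derivation:
After op 1 fill(2,6,B) [0 cells changed]:
BBBBBBBBB
BBBBBBBBB
BBBBBBBBB
BBBBBBBBB
BBBBBBBBW
After op 2 fill(1,6,Y) [44 cells changed]:
YYYYYYYYY
YYYYYYYYY
YYYYYYYYY
YYYYYYYYY
YYYYYYYYW
After op 3 paint(0,4,Y):
YYYYYYYYY
YYYYYYYYY
YYYYYYYYY
YYYYYYYYY
YYYYYYYYW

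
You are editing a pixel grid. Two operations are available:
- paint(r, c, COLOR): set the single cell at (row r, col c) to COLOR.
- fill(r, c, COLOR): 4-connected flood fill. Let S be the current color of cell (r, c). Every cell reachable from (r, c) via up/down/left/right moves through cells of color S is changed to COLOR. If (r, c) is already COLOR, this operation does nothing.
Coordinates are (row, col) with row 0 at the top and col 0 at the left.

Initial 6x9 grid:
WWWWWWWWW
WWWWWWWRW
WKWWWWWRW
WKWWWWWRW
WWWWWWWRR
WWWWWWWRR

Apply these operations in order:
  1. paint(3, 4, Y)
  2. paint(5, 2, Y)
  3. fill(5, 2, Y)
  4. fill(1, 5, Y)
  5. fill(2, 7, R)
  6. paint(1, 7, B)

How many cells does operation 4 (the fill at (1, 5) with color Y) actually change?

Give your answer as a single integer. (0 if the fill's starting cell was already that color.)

Answer: 43

Derivation:
After op 1 paint(3,4,Y):
WWWWWWWWW
WWWWWWWRW
WKWWWWWRW
WKWWYWWRW
WWWWWWWRR
WWWWWWWRR
After op 2 paint(5,2,Y):
WWWWWWWWW
WWWWWWWRW
WKWWWWWRW
WKWWYWWRW
WWWWWWWRR
WWYWWWWRR
After op 3 fill(5,2,Y) [0 cells changed]:
WWWWWWWWW
WWWWWWWRW
WKWWWWWRW
WKWWYWWRW
WWWWWWWRR
WWYWWWWRR
After op 4 fill(1,5,Y) [43 cells changed]:
YYYYYYYYY
YYYYYYYRY
YKYYYYYRY
YKYYYYYRY
YYYYYYYRR
YYYYYYYRR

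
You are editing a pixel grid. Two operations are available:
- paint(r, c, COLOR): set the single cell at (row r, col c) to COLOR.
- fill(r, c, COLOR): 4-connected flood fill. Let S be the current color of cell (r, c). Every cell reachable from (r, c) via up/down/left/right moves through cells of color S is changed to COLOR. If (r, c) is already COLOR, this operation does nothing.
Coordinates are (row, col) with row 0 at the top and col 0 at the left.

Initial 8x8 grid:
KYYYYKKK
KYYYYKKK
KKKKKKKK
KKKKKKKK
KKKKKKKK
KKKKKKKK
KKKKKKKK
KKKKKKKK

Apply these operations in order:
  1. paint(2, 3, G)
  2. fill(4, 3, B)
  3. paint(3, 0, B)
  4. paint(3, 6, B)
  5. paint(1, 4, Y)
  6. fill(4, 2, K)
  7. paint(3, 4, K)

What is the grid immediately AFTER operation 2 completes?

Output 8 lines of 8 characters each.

After op 1 paint(2,3,G):
KYYYYKKK
KYYYYKKK
KKKGKKKK
KKKKKKKK
KKKKKKKK
KKKKKKKK
KKKKKKKK
KKKKKKKK
After op 2 fill(4,3,B) [55 cells changed]:
BYYYYBBB
BYYYYBBB
BBBGBBBB
BBBBBBBB
BBBBBBBB
BBBBBBBB
BBBBBBBB
BBBBBBBB

Answer: BYYYYBBB
BYYYYBBB
BBBGBBBB
BBBBBBBB
BBBBBBBB
BBBBBBBB
BBBBBBBB
BBBBBBBB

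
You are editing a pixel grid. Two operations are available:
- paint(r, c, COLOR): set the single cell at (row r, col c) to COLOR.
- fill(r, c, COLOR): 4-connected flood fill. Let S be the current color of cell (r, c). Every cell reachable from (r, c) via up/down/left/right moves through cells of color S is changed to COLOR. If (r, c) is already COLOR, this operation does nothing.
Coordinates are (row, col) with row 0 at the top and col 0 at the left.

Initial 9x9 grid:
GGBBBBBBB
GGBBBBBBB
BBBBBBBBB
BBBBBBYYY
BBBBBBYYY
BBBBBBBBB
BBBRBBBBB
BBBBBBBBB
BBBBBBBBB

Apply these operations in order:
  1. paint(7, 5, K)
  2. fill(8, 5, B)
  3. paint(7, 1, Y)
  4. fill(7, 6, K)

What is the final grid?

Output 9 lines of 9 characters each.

Answer: GGKKKKKKK
GGKKKKKKK
KKKKKKKKK
KKKKKKYYY
KKKKKKYYY
KKKKKKKKK
KKKRKKKKK
KYKKKKKKK
KKKKKKKKK

Derivation:
After op 1 paint(7,5,K):
GGBBBBBBB
GGBBBBBBB
BBBBBBBBB
BBBBBBYYY
BBBBBBYYY
BBBBBBBBB
BBBRBBBBB
BBBBBKBBB
BBBBBBBBB
After op 2 fill(8,5,B) [0 cells changed]:
GGBBBBBBB
GGBBBBBBB
BBBBBBBBB
BBBBBBYYY
BBBBBBYYY
BBBBBBBBB
BBBRBBBBB
BBBBBKBBB
BBBBBBBBB
After op 3 paint(7,1,Y):
GGBBBBBBB
GGBBBBBBB
BBBBBBBBB
BBBBBBYYY
BBBBBBYYY
BBBBBBBBB
BBBRBBBBB
BYBBBKBBB
BBBBBBBBB
After op 4 fill(7,6,K) [68 cells changed]:
GGKKKKKKK
GGKKKKKKK
KKKKKKKKK
KKKKKKYYY
KKKKKKYYY
KKKKKKKKK
KKKRKKKKK
KYKKKKKKK
KKKKKKKKK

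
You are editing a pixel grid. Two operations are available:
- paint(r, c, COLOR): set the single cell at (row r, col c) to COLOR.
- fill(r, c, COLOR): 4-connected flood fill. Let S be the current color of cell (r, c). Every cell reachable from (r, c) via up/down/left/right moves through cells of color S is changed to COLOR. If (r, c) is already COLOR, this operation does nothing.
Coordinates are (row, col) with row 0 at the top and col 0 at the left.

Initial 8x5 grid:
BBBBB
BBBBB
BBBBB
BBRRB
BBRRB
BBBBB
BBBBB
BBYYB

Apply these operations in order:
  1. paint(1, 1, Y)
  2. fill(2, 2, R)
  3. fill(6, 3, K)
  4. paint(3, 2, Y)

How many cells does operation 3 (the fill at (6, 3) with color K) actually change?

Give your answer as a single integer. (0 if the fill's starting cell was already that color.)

Answer: 37

Derivation:
After op 1 paint(1,1,Y):
BBBBB
BYBBB
BBBBB
BBRRB
BBRRB
BBBBB
BBBBB
BBYYB
After op 2 fill(2,2,R) [33 cells changed]:
RRRRR
RYRRR
RRRRR
RRRRR
RRRRR
RRRRR
RRRRR
RRYYR
After op 3 fill(6,3,K) [37 cells changed]:
KKKKK
KYKKK
KKKKK
KKKKK
KKKKK
KKKKK
KKKKK
KKYYK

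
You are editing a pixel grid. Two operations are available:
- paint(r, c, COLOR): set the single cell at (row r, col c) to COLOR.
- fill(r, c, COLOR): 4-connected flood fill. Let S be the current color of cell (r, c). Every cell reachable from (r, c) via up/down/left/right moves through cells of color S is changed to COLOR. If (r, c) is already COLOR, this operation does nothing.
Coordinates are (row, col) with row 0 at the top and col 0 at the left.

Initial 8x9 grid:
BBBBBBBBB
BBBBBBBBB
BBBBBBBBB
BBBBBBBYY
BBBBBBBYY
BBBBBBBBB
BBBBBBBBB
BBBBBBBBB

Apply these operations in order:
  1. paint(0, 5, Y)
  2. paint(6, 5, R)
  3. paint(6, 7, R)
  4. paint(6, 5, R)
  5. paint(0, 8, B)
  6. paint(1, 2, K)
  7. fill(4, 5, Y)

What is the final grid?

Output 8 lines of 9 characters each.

After op 1 paint(0,5,Y):
BBBBBYBBB
BBBBBBBBB
BBBBBBBBB
BBBBBBBYY
BBBBBBBYY
BBBBBBBBB
BBBBBBBBB
BBBBBBBBB
After op 2 paint(6,5,R):
BBBBBYBBB
BBBBBBBBB
BBBBBBBBB
BBBBBBBYY
BBBBBBBYY
BBBBBBBBB
BBBBBRBBB
BBBBBBBBB
After op 3 paint(6,7,R):
BBBBBYBBB
BBBBBBBBB
BBBBBBBBB
BBBBBBBYY
BBBBBBBYY
BBBBBBBBB
BBBBBRBRB
BBBBBBBBB
After op 4 paint(6,5,R):
BBBBBYBBB
BBBBBBBBB
BBBBBBBBB
BBBBBBBYY
BBBBBBBYY
BBBBBBBBB
BBBBBRBRB
BBBBBBBBB
After op 5 paint(0,8,B):
BBBBBYBBB
BBBBBBBBB
BBBBBBBBB
BBBBBBBYY
BBBBBBBYY
BBBBBBBBB
BBBBBRBRB
BBBBBBBBB
After op 6 paint(1,2,K):
BBBBBYBBB
BBKBBBBBB
BBBBBBBBB
BBBBBBBYY
BBBBBBBYY
BBBBBBBBB
BBBBBRBRB
BBBBBBBBB
After op 7 fill(4,5,Y) [64 cells changed]:
YYYYYYYYY
YYKYYYYYY
YYYYYYYYY
YYYYYYYYY
YYYYYYYYY
YYYYYYYYY
YYYYYRYRY
YYYYYYYYY

Answer: YYYYYYYYY
YYKYYYYYY
YYYYYYYYY
YYYYYYYYY
YYYYYYYYY
YYYYYYYYY
YYYYYRYRY
YYYYYYYYY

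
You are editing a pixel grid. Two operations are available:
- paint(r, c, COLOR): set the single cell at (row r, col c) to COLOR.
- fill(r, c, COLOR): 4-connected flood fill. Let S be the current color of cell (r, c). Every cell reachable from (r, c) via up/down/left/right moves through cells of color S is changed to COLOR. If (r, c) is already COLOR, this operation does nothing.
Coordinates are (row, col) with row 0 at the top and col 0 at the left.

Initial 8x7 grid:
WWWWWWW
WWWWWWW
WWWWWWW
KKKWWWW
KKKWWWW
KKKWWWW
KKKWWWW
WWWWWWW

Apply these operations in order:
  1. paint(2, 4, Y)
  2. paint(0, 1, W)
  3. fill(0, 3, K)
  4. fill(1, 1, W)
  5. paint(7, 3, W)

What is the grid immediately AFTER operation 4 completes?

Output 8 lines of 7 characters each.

Answer: WWWWWWW
WWWWWWW
WWWWYWW
WWWWWWW
WWWWWWW
WWWWWWW
WWWWWWW
WWWWWWW

Derivation:
After op 1 paint(2,4,Y):
WWWWWWW
WWWWWWW
WWWWYWW
KKKWWWW
KKKWWWW
KKKWWWW
KKKWWWW
WWWWWWW
After op 2 paint(0,1,W):
WWWWWWW
WWWWWWW
WWWWYWW
KKKWWWW
KKKWWWW
KKKWWWW
KKKWWWW
WWWWWWW
After op 3 fill(0,3,K) [43 cells changed]:
KKKKKKK
KKKKKKK
KKKKYKK
KKKKKKK
KKKKKKK
KKKKKKK
KKKKKKK
KKKKKKK
After op 4 fill(1,1,W) [55 cells changed]:
WWWWWWW
WWWWWWW
WWWWYWW
WWWWWWW
WWWWWWW
WWWWWWW
WWWWWWW
WWWWWWW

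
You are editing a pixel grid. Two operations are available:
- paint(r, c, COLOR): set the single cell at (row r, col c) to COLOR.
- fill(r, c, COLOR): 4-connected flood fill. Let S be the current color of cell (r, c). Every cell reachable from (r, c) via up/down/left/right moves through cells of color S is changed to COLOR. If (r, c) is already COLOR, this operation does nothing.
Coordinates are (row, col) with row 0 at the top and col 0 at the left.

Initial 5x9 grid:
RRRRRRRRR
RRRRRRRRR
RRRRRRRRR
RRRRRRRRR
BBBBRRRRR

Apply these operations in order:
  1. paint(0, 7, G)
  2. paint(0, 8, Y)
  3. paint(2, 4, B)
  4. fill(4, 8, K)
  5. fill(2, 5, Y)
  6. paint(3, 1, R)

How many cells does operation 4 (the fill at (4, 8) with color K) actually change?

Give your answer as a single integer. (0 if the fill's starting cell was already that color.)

Answer: 38

Derivation:
After op 1 paint(0,7,G):
RRRRRRRGR
RRRRRRRRR
RRRRRRRRR
RRRRRRRRR
BBBBRRRRR
After op 2 paint(0,8,Y):
RRRRRRRGY
RRRRRRRRR
RRRRRRRRR
RRRRRRRRR
BBBBRRRRR
After op 3 paint(2,4,B):
RRRRRRRGY
RRRRRRRRR
RRRRBRRRR
RRRRRRRRR
BBBBRRRRR
After op 4 fill(4,8,K) [38 cells changed]:
KKKKKKKGY
KKKKKKKKK
KKKKBKKKK
KKKKKKKKK
BBBBKKKKK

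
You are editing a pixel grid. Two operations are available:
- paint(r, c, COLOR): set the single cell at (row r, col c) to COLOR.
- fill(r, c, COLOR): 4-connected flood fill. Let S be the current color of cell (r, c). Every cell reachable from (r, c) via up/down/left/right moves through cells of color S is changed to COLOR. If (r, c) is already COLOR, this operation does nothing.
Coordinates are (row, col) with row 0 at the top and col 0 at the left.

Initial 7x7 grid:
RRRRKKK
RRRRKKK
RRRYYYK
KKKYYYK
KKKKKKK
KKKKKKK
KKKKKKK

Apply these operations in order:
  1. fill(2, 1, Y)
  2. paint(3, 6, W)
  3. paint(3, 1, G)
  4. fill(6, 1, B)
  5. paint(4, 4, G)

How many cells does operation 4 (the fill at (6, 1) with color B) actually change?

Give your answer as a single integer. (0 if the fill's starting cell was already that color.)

After op 1 fill(2,1,Y) [11 cells changed]:
YYYYKKK
YYYYKKK
YYYYYYK
KKKYYYK
KKKKKKK
KKKKKKK
KKKKKKK
After op 2 paint(3,6,W):
YYYYKKK
YYYYKKK
YYYYYYK
KKKYYYW
KKKKKKK
KKKKKKK
KKKKKKK
After op 3 paint(3,1,G):
YYYYKKK
YYYYKKK
YYYYYYK
KGKYYYW
KKKKKKK
KKKKKKK
KKKKKKK
After op 4 fill(6,1,B) [23 cells changed]:
YYYYKKK
YYYYKKK
YYYYYYK
BGBYYYW
BBBBBBB
BBBBBBB
BBBBBBB

Answer: 23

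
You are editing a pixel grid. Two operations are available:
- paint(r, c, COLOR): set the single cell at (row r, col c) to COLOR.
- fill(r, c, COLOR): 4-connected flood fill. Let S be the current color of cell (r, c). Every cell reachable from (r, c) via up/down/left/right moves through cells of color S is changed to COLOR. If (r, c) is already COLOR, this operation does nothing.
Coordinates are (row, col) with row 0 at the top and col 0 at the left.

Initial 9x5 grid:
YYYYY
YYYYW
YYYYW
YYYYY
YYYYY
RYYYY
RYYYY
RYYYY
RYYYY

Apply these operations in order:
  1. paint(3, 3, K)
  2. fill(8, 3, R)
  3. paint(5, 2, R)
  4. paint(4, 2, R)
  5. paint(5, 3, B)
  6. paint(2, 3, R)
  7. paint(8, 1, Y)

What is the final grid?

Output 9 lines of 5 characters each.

After op 1 paint(3,3,K):
YYYYY
YYYYW
YYYYW
YYYKY
YYYYY
RYYYY
RYYYY
RYYYY
RYYYY
After op 2 fill(8,3,R) [38 cells changed]:
RRRRR
RRRRW
RRRRW
RRRKR
RRRRR
RRRRR
RRRRR
RRRRR
RRRRR
After op 3 paint(5,2,R):
RRRRR
RRRRW
RRRRW
RRRKR
RRRRR
RRRRR
RRRRR
RRRRR
RRRRR
After op 4 paint(4,2,R):
RRRRR
RRRRW
RRRRW
RRRKR
RRRRR
RRRRR
RRRRR
RRRRR
RRRRR
After op 5 paint(5,3,B):
RRRRR
RRRRW
RRRRW
RRRKR
RRRRR
RRRBR
RRRRR
RRRRR
RRRRR
After op 6 paint(2,3,R):
RRRRR
RRRRW
RRRRW
RRRKR
RRRRR
RRRBR
RRRRR
RRRRR
RRRRR
After op 7 paint(8,1,Y):
RRRRR
RRRRW
RRRRW
RRRKR
RRRRR
RRRBR
RRRRR
RRRRR
RYRRR

Answer: RRRRR
RRRRW
RRRRW
RRRKR
RRRRR
RRRBR
RRRRR
RRRRR
RYRRR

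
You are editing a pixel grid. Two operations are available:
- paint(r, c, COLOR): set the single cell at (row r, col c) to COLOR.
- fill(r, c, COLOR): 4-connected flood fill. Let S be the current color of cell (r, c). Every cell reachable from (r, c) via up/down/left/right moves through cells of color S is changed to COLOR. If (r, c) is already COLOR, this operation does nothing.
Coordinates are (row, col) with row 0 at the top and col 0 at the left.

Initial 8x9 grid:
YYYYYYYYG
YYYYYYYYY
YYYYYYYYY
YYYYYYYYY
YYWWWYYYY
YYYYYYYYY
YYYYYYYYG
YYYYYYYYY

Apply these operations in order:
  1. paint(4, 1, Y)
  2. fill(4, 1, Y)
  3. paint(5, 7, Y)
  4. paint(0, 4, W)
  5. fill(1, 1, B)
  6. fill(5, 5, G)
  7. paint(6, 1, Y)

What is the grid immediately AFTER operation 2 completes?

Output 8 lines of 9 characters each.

After op 1 paint(4,1,Y):
YYYYYYYYG
YYYYYYYYY
YYYYYYYYY
YYYYYYYYY
YYWWWYYYY
YYYYYYYYY
YYYYYYYYG
YYYYYYYYY
After op 2 fill(4,1,Y) [0 cells changed]:
YYYYYYYYG
YYYYYYYYY
YYYYYYYYY
YYYYYYYYY
YYWWWYYYY
YYYYYYYYY
YYYYYYYYG
YYYYYYYYY

Answer: YYYYYYYYG
YYYYYYYYY
YYYYYYYYY
YYYYYYYYY
YYWWWYYYY
YYYYYYYYY
YYYYYYYYG
YYYYYYYYY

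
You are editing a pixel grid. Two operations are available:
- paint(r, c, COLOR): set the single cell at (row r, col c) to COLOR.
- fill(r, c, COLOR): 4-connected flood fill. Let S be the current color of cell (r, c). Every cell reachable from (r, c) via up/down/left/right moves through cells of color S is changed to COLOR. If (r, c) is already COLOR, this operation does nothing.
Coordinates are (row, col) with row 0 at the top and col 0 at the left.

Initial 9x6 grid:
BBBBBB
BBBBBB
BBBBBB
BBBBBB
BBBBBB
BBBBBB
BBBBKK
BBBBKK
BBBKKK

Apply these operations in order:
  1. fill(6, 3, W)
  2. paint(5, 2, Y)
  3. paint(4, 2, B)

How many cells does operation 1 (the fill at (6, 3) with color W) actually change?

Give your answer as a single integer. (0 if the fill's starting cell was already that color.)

After op 1 fill(6,3,W) [47 cells changed]:
WWWWWW
WWWWWW
WWWWWW
WWWWWW
WWWWWW
WWWWWW
WWWWKK
WWWWKK
WWWKKK

Answer: 47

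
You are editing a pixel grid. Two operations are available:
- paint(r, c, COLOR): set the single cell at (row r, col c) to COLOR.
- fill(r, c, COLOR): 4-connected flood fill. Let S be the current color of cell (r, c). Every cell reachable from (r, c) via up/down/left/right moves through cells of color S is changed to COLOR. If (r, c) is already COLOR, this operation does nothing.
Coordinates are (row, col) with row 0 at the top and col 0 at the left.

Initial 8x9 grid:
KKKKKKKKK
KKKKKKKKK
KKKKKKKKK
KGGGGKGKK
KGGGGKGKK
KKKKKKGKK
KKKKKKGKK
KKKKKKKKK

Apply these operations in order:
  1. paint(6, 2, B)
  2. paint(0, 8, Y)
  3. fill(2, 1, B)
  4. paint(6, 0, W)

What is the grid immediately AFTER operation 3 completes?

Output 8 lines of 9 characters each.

Answer: BBBBBBBBY
BBBBBBBBB
BBBBBBBBB
BGGGGBGBB
BGGGGBGBB
BBBBBBGBB
BBBBBBGBB
BBBBBBBBB

Derivation:
After op 1 paint(6,2,B):
KKKKKKKKK
KKKKKKKKK
KKKKKKKKK
KGGGGKGKK
KGGGGKGKK
KKKKKKGKK
KKBKKKGKK
KKKKKKKKK
After op 2 paint(0,8,Y):
KKKKKKKKY
KKKKKKKKK
KKKKKKKKK
KGGGGKGKK
KGGGGKGKK
KKKKKKGKK
KKBKKKGKK
KKKKKKKKK
After op 3 fill(2,1,B) [58 cells changed]:
BBBBBBBBY
BBBBBBBBB
BBBBBBBBB
BGGGGBGBB
BGGGGBGBB
BBBBBBGBB
BBBBBBGBB
BBBBBBBBB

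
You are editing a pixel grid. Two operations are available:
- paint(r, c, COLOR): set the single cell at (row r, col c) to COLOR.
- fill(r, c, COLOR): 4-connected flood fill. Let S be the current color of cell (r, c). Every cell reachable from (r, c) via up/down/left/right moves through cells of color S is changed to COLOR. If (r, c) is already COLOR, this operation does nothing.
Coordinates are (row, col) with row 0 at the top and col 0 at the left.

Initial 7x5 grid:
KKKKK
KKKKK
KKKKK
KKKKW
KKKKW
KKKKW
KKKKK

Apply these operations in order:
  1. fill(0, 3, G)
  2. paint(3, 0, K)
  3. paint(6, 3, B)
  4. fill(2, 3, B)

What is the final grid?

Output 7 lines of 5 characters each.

After op 1 fill(0,3,G) [32 cells changed]:
GGGGG
GGGGG
GGGGG
GGGGW
GGGGW
GGGGW
GGGGG
After op 2 paint(3,0,K):
GGGGG
GGGGG
GGGGG
KGGGW
GGGGW
GGGGW
GGGGG
After op 3 paint(6,3,B):
GGGGG
GGGGG
GGGGG
KGGGW
GGGGW
GGGGW
GGGBG
After op 4 fill(2,3,B) [29 cells changed]:
BBBBB
BBBBB
BBBBB
KBBBW
BBBBW
BBBBW
BBBBG

Answer: BBBBB
BBBBB
BBBBB
KBBBW
BBBBW
BBBBW
BBBBG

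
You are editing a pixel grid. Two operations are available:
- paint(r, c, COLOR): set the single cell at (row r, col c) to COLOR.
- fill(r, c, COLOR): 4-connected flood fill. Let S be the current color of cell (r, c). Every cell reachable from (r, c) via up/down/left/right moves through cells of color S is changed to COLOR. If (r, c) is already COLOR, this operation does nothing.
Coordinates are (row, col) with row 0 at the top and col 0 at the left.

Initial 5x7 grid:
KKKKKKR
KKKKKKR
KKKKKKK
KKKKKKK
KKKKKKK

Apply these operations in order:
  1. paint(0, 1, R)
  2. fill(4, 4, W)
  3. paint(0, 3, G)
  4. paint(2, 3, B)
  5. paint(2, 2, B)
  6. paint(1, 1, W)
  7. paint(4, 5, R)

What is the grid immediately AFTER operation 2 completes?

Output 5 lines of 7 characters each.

Answer: WRWWWWR
WWWWWWR
WWWWWWW
WWWWWWW
WWWWWWW

Derivation:
After op 1 paint(0,1,R):
KRKKKKR
KKKKKKR
KKKKKKK
KKKKKKK
KKKKKKK
After op 2 fill(4,4,W) [32 cells changed]:
WRWWWWR
WWWWWWR
WWWWWWW
WWWWWWW
WWWWWWW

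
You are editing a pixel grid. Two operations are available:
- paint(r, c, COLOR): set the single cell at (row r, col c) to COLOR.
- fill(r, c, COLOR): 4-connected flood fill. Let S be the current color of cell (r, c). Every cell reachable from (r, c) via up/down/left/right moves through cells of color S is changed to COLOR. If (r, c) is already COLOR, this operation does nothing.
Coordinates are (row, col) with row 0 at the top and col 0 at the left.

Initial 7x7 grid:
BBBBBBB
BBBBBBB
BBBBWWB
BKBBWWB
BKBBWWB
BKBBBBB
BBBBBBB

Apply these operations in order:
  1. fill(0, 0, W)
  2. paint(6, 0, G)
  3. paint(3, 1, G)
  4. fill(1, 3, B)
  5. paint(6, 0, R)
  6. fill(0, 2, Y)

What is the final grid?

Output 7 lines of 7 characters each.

Answer: YYYYYYY
YYYYYYY
YYYYYYY
YGYYYYY
YKYYYYY
YKYYYYY
RYYYYYY

Derivation:
After op 1 fill(0,0,W) [40 cells changed]:
WWWWWWW
WWWWWWW
WWWWWWW
WKWWWWW
WKWWWWW
WKWWWWW
WWWWWWW
After op 2 paint(6,0,G):
WWWWWWW
WWWWWWW
WWWWWWW
WKWWWWW
WKWWWWW
WKWWWWW
GWWWWWW
After op 3 paint(3,1,G):
WWWWWWW
WWWWWWW
WWWWWWW
WGWWWWW
WKWWWWW
WKWWWWW
GWWWWWW
After op 4 fill(1,3,B) [45 cells changed]:
BBBBBBB
BBBBBBB
BBBBBBB
BGBBBBB
BKBBBBB
BKBBBBB
GBBBBBB
After op 5 paint(6,0,R):
BBBBBBB
BBBBBBB
BBBBBBB
BGBBBBB
BKBBBBB
BKBBBBB
RBBBBBB
After op 6 fill(0,2,Y) [45 cells changed]:
YYYYYYY
YYYYYYY
YYYYYYY
YGYYYYY
YKYYYYY
YKYYYYY
RYYYYYY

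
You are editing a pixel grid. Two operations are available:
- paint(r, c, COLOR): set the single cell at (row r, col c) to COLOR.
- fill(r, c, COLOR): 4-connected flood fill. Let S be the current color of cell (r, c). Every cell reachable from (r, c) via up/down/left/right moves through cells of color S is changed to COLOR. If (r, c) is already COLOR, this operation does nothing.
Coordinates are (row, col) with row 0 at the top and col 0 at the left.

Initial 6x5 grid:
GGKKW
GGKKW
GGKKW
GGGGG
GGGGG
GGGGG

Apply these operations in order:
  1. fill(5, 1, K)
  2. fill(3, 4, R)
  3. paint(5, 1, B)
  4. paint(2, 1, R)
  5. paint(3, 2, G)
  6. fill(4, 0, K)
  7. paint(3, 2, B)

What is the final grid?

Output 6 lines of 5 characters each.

Answer: KKKKW
KKKKW
KKKKW
KKBKK
KKKKK
KBKKK

Derivation:
After op 1 fill(5,1,K) [21 cells changed]:
KKKKW
KKKKW
KKKKW
KKKKK
KKKKK
KKKKK
After op 2 fill(3,4,R) [27 cells changed]:
RRRRW
RRRRW
RRRRW
RRRRR
RRRRR
RRRRR
After op 3 paint(5,1,B):
RRRRW
RRRRW
RRRRW
RRRRR
RRRRR
RBRRR
After op 4 paint(2,1,R):
RRRRW
RRRRW
RRRRW
RRRRR
RRRRR
RBRRR
After op 5 paint(3,2,G):
RRRRW
RRRRW
RRRRW
RRGRR
RRRRR
RBRRR
After op 6 fill(4,0,K) [25 cells changed]:
KKKKW
KKKKW
KKKKW
KKGKK
KKKKK
KBKKK
After op 7 paint(3,2,B):
KKKKW
KKKKW
KKKKW
KKBKK
KKKKK
KBKKK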